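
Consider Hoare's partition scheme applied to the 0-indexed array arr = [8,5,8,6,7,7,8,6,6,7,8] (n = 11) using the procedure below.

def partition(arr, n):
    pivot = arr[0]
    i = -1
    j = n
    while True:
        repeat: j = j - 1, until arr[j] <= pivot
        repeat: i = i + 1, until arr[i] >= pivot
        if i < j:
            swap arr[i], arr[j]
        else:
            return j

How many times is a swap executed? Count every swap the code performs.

pivot=8
j stops at 10 (8), i stops at 0 (8); swap ⇒ [8,5,8,6,7,7,8,6,6,7,8]
j stops at 9 (7), i stops at 2 (8); swap ⇒ [8,5,7,6,7,7,8,6,6,8,8]
j stops at 8 (6), i stops at 6 (8); swap ⇒ [8,5,7,6,7,7,6,6,8,8,8]
j stops at 7, i stops at 8; i≥j ⇒ return 7. arr=[8,5,7,6,7,7,6,6,8,8,8]

3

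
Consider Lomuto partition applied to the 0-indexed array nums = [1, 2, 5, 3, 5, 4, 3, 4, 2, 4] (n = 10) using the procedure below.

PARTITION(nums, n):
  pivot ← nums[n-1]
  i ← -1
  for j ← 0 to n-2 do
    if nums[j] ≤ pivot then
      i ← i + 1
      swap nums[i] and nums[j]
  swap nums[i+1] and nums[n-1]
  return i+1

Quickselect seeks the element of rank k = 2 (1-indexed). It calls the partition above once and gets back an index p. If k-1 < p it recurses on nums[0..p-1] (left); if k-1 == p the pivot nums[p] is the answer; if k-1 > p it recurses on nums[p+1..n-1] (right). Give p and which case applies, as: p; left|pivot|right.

pivot = nums[9] = 4; i = -1
j=0: nums[0]=1 ≤ 4 → i=0, swap nums[0],nums[0] (no change) → [1, 2, 5, 3, 5, 4, 3, 4, 2, 4]
j=1: nums[1]=2 ≤ 4 → i=1, swap nums[1],nums[1] (no change) → [1, 2, 5, 3, 5, 4, 3, 4, 2, 4]
j=2: nums[2]=5 > 4 → no swap
j=3: nums[3]=3 ≤ 4 → i=2, swap nums[2],nums[3] → [1, 2, 3, 5, 5, 4, 3, 4, 2, 4]
j=4: nums[4]=5 > 4 → no swap
j=5: nums[5]=4 ≤ 4 → i=3, swap nums[3],nums[5] → [1, 2, 3, 4, 5, 5, 3, 4, 2, 4]
j=6: nums[6]=3 ≤ 4 → i=4, swap nums[4],nums[6] → [1, 2, 3, 4, 3, 5, 5, 4, 2, 4]
j=7: nums[7]=4 ≤ 4 → i=5, swap nums[5],nums[7] → [1, 2, 3, 4, 3, 4, 5, 5, 2, 4]
j=8: nums[8]=2 ≤ 4 → i=6, swap nums[6],nums[8] → [1, 2, 3, 4, 3, 4, 2, 5, 5, 4]
final swap nums[7],nums[9] → [1, 2, 3, 4, 3, 4, 2, 4, 5, 5]; return 7
p = 7; k-1 = 1 < 7 ⇒ left

7; left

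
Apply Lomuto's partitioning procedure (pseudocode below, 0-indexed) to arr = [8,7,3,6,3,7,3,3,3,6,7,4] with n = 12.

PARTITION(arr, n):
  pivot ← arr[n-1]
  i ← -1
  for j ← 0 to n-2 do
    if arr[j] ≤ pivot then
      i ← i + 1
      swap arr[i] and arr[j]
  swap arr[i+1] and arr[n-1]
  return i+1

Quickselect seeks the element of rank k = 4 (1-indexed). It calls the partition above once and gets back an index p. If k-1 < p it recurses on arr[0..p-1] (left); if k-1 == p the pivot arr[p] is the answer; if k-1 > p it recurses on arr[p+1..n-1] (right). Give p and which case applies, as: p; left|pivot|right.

pivot = arr[11] = 4; i = -1
j=0: arr[0]=8 > 4 → no swap
j=1: arr[1]=7 > 4 → no swap
j=2: arr[2]=3 ≤ 4 → i=0, swap arr[0],arr[2] → [3,7,8,6,3,7,3,3,3,6,7,4]
j=3: arr[3]=6 > 4 → no swap
j=4: arr[4]=3 ≤ 4 → i=1, swap arr[1],arr[4] → [3,3,8,6,7,7,3,3,3,6,7,4]
j=5: arr[5]=7 > 4 → no swap
j=6: arr[6]=3 ≤ 4 → i=2, swap arr[2],arr[6] → [3,3,3,6,7,7,8,3,3,6,7,4]
j=7: arr[7]=3 ≤ 4 → i=3, swap arr[3],arr[7] → [3,3,3,3,7,7,8,6,3,6,7,4]
j=8: arr[8]=3 ≤ 4 → i=4, swap arr[4],arr[8] → [3,3,3,3,3,7,8,6,7,6,7,4]
j=9: arr[9]=6 > 4 → no swap
j=10: arr[10]=7 > 4 → no swap
final swap arr[5],arr[11] → [3,3,3,3,3,4,8,6,7,6,7,7]; return 5
p = 5; k-1 = 3 < 5 ⇒ left

5; left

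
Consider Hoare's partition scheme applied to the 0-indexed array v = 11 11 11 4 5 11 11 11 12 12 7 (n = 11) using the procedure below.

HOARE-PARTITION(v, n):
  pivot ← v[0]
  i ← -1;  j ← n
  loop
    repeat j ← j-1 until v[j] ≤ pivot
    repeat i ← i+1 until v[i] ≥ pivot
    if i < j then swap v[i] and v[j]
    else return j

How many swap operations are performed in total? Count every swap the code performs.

3

pivot=11
j stops at 10 (7), i stops at 0 (11); swap ⇒ 7 11 11 4 5 11 11 11 12 12 11
j stops at 7 (11), i stops at 1 (11); swap ⇒ 7 11 11 4 5 11 11 11 12 12 11
j stops at 6 (11), i stops at 2 (11); swap ⇒ 7 11 11 4 5 11 11 11 12 12 11
j stops at 5, i stops at 5; i≥j ⇒ return 5. v=7 11 11 4 5 11 11 11 12 12 11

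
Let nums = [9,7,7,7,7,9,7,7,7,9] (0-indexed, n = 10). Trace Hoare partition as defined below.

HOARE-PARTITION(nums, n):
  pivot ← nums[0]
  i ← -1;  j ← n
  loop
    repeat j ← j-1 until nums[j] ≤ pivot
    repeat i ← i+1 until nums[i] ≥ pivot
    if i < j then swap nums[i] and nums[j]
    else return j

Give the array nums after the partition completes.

[9,7,7,7,7,7,7,7,9,9]

pivot = nums[0] = 9; i = -1, j = 10
j→9 (nums[9]=9≤9), i→0 (nums[0]=9≥9); i<j, swap → [9,7,7,7,7,9,7,7,7,9]
j→8 (nums[8]=7≤9), i→5 (nums[5]=9≥9); i<j, swap → [9,7,7,7,7,7,7,7,9,9]
j→7, i→8; i≥j, return j=7. nums = [9,7,7,7,7,7,7,7,9,9]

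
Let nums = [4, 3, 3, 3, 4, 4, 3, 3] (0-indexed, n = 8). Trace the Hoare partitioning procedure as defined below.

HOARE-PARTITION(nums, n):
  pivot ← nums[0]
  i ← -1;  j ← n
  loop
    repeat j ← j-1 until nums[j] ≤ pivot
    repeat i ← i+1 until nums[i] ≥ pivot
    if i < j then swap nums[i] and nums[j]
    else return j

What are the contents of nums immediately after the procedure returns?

[3, 3, 3, 3, 3, 4, 4, 4]

pivot = nums[0] = 4; i = -1, j = 8
j→7 (nums[7]=3≤4), i→0 (nums[0]=4≥4); i<j, swap → [3, 3, 3, 3, 4, 4, 3, 4]
j→6 (nums[6]=3≤4), i→4 (nums[4]=4≥4); i<j, swap → [3, 3, 3, 3, 3, 4, 4, 4]
j→5, i→5; i≥j, return j=5. nums = [3, 3, 3, 3, 3, 4, 4, 4]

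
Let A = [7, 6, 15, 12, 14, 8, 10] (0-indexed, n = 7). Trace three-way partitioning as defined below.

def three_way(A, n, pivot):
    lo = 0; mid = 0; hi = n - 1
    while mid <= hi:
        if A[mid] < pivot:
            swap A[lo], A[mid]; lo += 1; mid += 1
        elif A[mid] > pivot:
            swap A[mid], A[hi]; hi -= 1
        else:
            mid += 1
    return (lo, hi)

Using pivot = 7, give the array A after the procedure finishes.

pivot = 7; lo=0, mid=0, hi=6
A[mid]=7=7: mid=1
A[mid]=6<7: swap A[0],A[1]; lo=1,mid=2 → [6, 7, 15, 12, 14, 8, 10]
A[mid]=15>7: swap A[2],A[6]; hi=5 → [6, 7, 10, 12, 14, 8, 15]
A[mid]=10>7: swap A[2],A[5]; hi=4 → [6, 7, 8, 12, 14, 10, 15]
A[mid]=8>7: swap A[2],A[4]; hi=3 → [6, 7, 14, 12, 8, 10, 15]
A[mid]=14>7: swap A[2],A[3]; hi=2 → [6, 7, 12, 14, 8, 10, 15]
A[mid]=12>7: swap A[2],A[2]; hi=1 → [6, 7, 12, 14, 8, 10, 15]
end: lo=1, hi=1; A = [6, 7, 12, 14, 8, 10, 15]

[6, 7, 12, 14, 8, 10, 15]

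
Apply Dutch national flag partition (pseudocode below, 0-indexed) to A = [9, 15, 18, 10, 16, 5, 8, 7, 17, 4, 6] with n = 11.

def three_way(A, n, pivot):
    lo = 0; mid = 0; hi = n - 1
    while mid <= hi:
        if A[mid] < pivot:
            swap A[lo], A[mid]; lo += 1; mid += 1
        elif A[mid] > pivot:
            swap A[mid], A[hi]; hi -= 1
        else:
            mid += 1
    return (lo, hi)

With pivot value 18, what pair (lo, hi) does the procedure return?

pivot = 18; lo=0, mid=0, hi=10
A[mid]=9<18: swap A[0],A[0]; lo=1,mid=1 → [9, 15, 18, 10, 16, 5, 8, 7, 17, 4, 6]
A[mid]=15<18: swap A[1],A[1]; lo=2,mid=2 → [9, 15, 18, 10, 16, 5, 8, 7, 17, 4, 6]
A[mid]=18=18: mid=3
A[mid]=10<18: swap A[2],A[3]; lo=3,mid=4 → [9, 15, 10, 18, 16, 5, 8, 7, 17, 4, 6]
A[mid]=16<18: swap A[3],A[4]; lo=4,mid=5 → [9, 15, 10, 16, 18, 5, 8, 7, 17, 4, 6]
A[mid]=5<18: swap A[4],A[5]; lo=5,mid=6 → [9, 15, 10, 16, 5, 18, 8, 7, 17, 4, 6]
A[mid]=8<18: swap A[5],A[6]; lo=6,mid=7 → [9, 15, 10, 16, 5, 8, 18, 7, 17, 4, 6]
A[mid]=7<18: swap A[6],A[7]; lo=7,mid=8 → [9, 15, 10, 16, 5, 8, 7, 18, 17, 4, 6]
A[mid]=17<18: swap A[7],A[8]; lo=8,mid=9 → [9, 15, 10, 16, 5, 8, 7, 17, 18, 4, 6]
A[mid]=4<18: swap A[8],A[9]; lo=9,mid=10 → [9, 15, 10, 16, 5, 8, 7, 17, 4, 18, 6]
A[mid]=6<18: swap A[9],A[10]; lo=10,mid=11 → [9, 15, 10, 16, 5, 8, 7, 17, 4, 6, 18]
end: lo=10, hi=10; A = [9, 15, 10, 16, 5, 8, 7, 17, 4, 6, 18]

(10, 10)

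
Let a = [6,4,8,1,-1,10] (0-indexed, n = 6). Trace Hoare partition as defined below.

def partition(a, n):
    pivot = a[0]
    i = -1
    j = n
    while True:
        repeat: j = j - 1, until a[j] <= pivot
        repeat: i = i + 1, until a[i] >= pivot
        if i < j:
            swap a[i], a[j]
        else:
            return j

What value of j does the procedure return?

pivot=6
j stops at 4 (-1), i stops at 0 (6); swap ⇒ [-1,4,8,1,6,10]
j stops at 3 (1), i stops at 2 (8); swap ⇒ [-1,4,1,8,6,10]
j stops at 2, i stops at 3; i≥j ⇒ return 2. a=[-1,4,1,8,6,10]

2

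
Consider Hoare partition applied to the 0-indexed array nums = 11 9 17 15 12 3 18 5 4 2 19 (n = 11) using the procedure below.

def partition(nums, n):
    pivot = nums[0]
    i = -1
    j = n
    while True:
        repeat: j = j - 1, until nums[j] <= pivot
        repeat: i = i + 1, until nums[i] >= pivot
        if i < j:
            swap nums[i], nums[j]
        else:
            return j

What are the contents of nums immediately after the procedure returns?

2 9 4 5 3 12 18 15 17 11 19

pivot = nums[0] = 11; i = -1, j = 11
j→9 (nums[9]=2≤11), i→0 (nums[0]=11≥11); i<j, swap → 2 9 17 15 12 3 18 5 4 11 19
j→8 (nums[8]=4≤11), i→2 (nums[2]=17≥11); i<j, swap → 2 9 4 15 12 3 18 5 17 11 19
j→7 (nums[7]=5≤11), i→3 (nums[3]=15≥11); i<j, swap → 2 9 4 5 12 3 18 15 17 11 19
j→5 (nums[5]=3≤11), i→4 (nums[4]=12≥11); i<j, swap → 2 9 4 5 3 12 18 15 17 11 19
j→4, i→5; i≥j, return j=4. nums = 2 9 4 5 3 12 18 15 17 11 19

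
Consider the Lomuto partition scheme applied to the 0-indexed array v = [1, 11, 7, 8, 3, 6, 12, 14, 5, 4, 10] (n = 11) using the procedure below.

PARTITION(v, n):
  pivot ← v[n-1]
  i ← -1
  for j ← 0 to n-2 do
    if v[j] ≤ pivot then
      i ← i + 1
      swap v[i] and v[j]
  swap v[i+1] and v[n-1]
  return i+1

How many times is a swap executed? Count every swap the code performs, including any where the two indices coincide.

pivot = v[10] = 10; i = -1
j=0: v[0]=1 ≤ 10 → i=0, swap v[0],v[0] (no change) → [1, 11, 7, 8, 3, 6, 12, 14, 5, 4, 10]
j=1: v[1]=11 > 10 → no swap
j=2: v[2]=7 ≤ 10 → i=1, swap v[1],v[2] → [1, 7, 11, 8, 3, 6, 12, 14, 5, 4, 10]
j=3: v[3]=8 ≤ 10 → i=2, swap v[2],v[3] → [1, 7, 8, 11, 3, 6, 12, 14, 5, 4, 10]
j=4: v[4]=3 ≤ 10 → i=3, swap v[3],v[4] → [1, 7, 8, 3, 11, 6, 12, 14, 5, 4, 10]
j=5: v[5]=6 ≤ 10 → i=4, swap v[4],v[5] → [1, 7, 8, 3, 6, 11, 12, 14, 5, 4, 10]
j=6: v[6]=12 > 10 → no swap
j=7: v[7]=14 > 10 → no swap
j=8: v[8]=5 ≤ 10 → i=5, swap v[5],v[8] → [1, 7, 8, 3, 6, 5, 12, 14, 11, 4, 10]
j=9: v[9]=4 ≤ 10 → i=6, swap v[6],v[9] → [1, 7, 8, 3, 6, 5, 4, 14, 11, 12, 10]
final swap v[7],v[10] → [1, 7, 8, 3, 6, 5, 4, 10, 11, 12, 14]; return 7

8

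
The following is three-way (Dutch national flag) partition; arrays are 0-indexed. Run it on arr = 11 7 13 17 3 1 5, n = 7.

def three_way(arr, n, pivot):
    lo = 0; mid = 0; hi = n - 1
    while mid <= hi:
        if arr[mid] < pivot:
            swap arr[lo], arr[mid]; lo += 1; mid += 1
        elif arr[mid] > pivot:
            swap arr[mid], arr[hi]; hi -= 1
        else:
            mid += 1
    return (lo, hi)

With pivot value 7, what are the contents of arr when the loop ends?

pivot = 7; lo=0, mid=0, hi=6
arr[mid]=11>7: swap arr[0],arr[6]; hi=5 → 5 7 13 17 3 1 11
arr[mid]=5<7: swap arr[0],arr[0]; lo=1,mid=1 → 5 7 13 17 3 1 11
arr[mid]=7=7: mid=2
arr[mid]=13>7: swap arr[2],arr[5]; hi=4 → 5 7 1 17 3 13 11
arr[mid]=1<7: swap arr[1],arr[2]; lo=2,mid=3 → 5 1 7 17 3 13 11
arr[mid]=17>7: swap arr[3],arr[4]; hi=3 → 5 1 7 3 17 13 11
arr[mid]=3<7: swap arr[2],arr[3]; lo=3,mid=4 → 5 1 3 7 17 13 11
end: lo=3, hi=3; arr = 5 1 3 7 17 13 11

5 1 3 7 17 13 11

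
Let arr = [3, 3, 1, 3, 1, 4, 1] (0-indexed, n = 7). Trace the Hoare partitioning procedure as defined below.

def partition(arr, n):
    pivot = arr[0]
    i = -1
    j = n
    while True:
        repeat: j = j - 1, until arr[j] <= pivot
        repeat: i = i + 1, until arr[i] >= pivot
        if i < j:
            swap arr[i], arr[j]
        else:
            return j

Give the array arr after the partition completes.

[1, 1, 1, 3, 3, 4, 3]

pivot = arr[0] = 3; i = -1, j = 7
j→6 (arr[6]=1≤3), i→0 (arr[0]=3≥3); i<j, swap → [1, 3, 1, 3, 1, 4, 3]
j→4 (arr[4]=1≤3), i→1 (arr[1]=3≥3); i<j, swap → [1, 1, 1, 3, 3, 4, 3]
j→3, i→3; i≥j, return j=3. arr = [1, 1, 1, 3, 3, 4, 3]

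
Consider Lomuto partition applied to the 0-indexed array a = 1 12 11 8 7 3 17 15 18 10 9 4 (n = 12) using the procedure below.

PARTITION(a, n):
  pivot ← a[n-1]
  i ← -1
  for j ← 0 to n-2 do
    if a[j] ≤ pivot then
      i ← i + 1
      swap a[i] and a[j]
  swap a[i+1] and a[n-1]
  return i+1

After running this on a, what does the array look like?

1 3 4 8 7 12 17 15 18 10 9 11

pivot = a[11] = 4; i = -1
j=0: a[0]=1 ≤ 4 → i=0, swap a[0],a[0] (no change) → 1 12 11 8 7 3 17 15 18 10 9 4
j=1: a[1]=12 > 4 → no swap
j=2: a[2]=11 > 4 → no swap
j=3: a[3]=8 > 4 → no swap
j=4: a[4]=7 > 4 → no swap
j=5: a[5]=3 ≤ 4 → i=1, swap a[1],a[5] → 1 3 11 8 7 12 17 15 18 10 9 4
j=6: a[6]=17 > 4 → no swap
j=7: a[7]=15 > 4 → no swap
j=8: a[8]=18 > 4 → no swap
j=9: a[9]=10 > 4 → no swap
j=10: a[10]=9 > 4 → no swap
final swap a[2],a[11] → 1 3 4 8 7 12 17 15 18 10 9 11; return 2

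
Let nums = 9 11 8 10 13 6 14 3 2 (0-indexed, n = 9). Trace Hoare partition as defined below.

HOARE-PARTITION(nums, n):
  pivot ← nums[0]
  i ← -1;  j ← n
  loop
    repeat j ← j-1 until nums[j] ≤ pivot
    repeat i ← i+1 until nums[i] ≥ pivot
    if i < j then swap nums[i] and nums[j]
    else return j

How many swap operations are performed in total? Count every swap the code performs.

pivot = nums[0] = 9; i = -1, j = 9
j→8 (nums[8]=2≤9), i→0 (nums[0]=9≥9); i<j, swap → 2 11 8 10 13 6 14 3 9
j→7 (nums[7]=3≤9), i→1 (nums[1]=11≥9); i<j, swap → 2 3 8 10 13 6 14 11 9
j→5 (nums[5]=6≤9), i→3 (nums[3]=10≥9); i<j, swap → 2 3 8 6 13 10 14 11 9
j→3, i→4; i≥j, return j=3. nums = 2 3 8 6 13 10 14 11 9

3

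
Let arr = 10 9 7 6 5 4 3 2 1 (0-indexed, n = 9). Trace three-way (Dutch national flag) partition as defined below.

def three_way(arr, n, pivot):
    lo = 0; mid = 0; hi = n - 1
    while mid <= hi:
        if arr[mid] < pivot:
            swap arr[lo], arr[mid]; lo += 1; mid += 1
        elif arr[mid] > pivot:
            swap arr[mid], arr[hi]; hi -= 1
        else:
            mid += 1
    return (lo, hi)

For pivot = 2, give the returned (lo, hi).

pivot = 2; lo=0, mid=0, hi=8
arr[mid]=10>2: swap arr[0],arr[8]; hi=7 → 1 9 7 6 5 4 3 2 10
arr[mid]=1<2: swap arr[0],arr[0]; lo=1,mid=1 → 1 9 7 6 5 4 3 2 10
arr[mid]=9>2: swap arr[1],arr[7]; hi=6 → 1 2 7 6 5 4 3 9 10
arr[mid]=2=2: mid=2
arr[mid]=7>2: swap arr[2],arr[6]; hi=5 → 1 2 3 6 5 4 7 9 10
arr[mid]=3>2: swap arr[2],arr[5]; hi=4 → 1 2 4 6 5 3 7 9 10
arr[mid]=4>2: swap arr[2],arr[4]; hi=3 → 1 2 5 6 4 3 7 9 10
arr[mid]=5>2: swap arr[2],arr[3]; hi=2 → 1 2 6 5 4 3 7 9 10
arr[mid]=6>2: swap arr[2],arr[2]; hi=1 → 1 2 6 5 4 3 7 9 10
end: lo=1, hi=1; arr = 1 2 6 5 4 3 7 9 10

(1, 1)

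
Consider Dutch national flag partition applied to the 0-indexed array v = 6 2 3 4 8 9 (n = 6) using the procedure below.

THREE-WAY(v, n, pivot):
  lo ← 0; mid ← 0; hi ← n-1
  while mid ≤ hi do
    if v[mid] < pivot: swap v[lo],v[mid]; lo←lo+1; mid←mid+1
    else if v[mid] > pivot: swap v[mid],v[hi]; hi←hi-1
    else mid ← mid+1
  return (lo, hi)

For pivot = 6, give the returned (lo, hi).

lo=0 mid=0 hi=5
6=6: mid=1
2<6: swap(0,1), lo=1 mid=2 ⇒ 2 6 3 4 8 9
3<6: swap(1,2), lo=2 mid=3 ⇒ 2 3 6 4 8 9
4<6: swap(2,3), lo=3 mid=4 ⇒ 2 3 4 6 8 9
8>6: swap(4,5), hi=4 ⇒ 2 3 4 6 9 8
9>6: swap(4,4), hi=3 ⇒ 2 3 4 6 9 8
done. lo=3 hi=3; v=2 3 4 6 9 8

(3, 3)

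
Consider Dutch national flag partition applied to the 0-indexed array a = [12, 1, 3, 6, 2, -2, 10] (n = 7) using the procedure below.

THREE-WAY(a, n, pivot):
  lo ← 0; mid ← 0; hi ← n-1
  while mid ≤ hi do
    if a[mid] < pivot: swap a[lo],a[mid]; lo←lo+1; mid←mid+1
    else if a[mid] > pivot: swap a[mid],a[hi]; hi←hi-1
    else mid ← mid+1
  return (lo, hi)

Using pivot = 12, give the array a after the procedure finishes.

[1, 3, 6, 2, -2, 10, 12]

pivot = 12; lo=0, mid=0, hi=6
a[mid]=12=12: mid=1
a[mid]=1<12: swap a[0],a[1]; lo=1,mid=2 → [1, 12, 3, 6, 2, -2, 10]
a[mid]=3<12: swap a[1],a[2]; lo=2,mid=3 → [1, 3, 12, 6, 2, -2, 10]
a[mid]=6<12: swap a[2],a[3]; lo=3,mid=4 → [1, 3, 6, 12, 2, -2, 10]
a[mid]=2<12: swap a[3],a[4]; lo=4,mid=5 → [1, 3, 6, 2, 12, -2, 10]
a[mid]=-2<12: swap a[4],a[5]; lo=5,mid=6 → [1, 3, 6, 2, -2, 12, 10]
a[mid]=10<12: swap a[5],a[6]; lo=6,mid=7 → [1, 3, 6, 2, -2, 10, 12]
end: lo=6, hi=6; a = [1, 3, 6, 2, -2, 10, 12]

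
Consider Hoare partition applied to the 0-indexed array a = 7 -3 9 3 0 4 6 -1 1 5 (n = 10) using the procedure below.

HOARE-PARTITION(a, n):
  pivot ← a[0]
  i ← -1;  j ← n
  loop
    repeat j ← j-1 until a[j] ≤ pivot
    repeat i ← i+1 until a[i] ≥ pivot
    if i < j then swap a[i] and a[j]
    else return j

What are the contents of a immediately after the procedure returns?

5 -3 1 3 0 4 6 -1 9 7

pivot=7
j stops at 9 (5), i stops at 0 (7); swap ⇒ 5 -3 9 3 0 4 6 -1 1 7
j stops at 8 (1), i stops at 2 (9); swap ⇒ 5 -3 1 3 0 4 6 -1 9 7
j stops at 7, i stops at 8; i≥j ⇒ return 7. a=5 -3 1 3 0 4 6 -1 9 7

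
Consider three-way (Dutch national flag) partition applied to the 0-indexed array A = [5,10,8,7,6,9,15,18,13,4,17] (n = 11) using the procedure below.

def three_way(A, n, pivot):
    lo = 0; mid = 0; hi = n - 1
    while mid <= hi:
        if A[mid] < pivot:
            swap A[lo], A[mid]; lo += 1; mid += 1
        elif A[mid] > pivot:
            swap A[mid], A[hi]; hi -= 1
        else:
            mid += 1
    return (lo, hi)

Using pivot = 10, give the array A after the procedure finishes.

[5,8,7,6,9,4,10,13,18,17,15]

lo=0 mid=0 hi=10
5<10: swap(0,0), lo=1 mid=1 ⇒ [5,10,8,7,6,9,15,18,13,4,17]
10=10: mid=2
8<10: swap(1,2), lo=2 mid=3 ⇒ [5,8,10,7,6,9,15,18,13,4,17]
7<10: swap(2,3), lo=3 mid=4 ⇒ [5,8,7,10,6,9,15,18,13,4,17]
6<10: swap(3,4), lo=4 mid=5 ⇒ [5,8,7,6,10,9,15,18,13,4,17]
9<10: swap(4,5), lo=5 mid=6 ⇒ [5,8,7,6,9,10,15,18,13,4,17]
15>10: swap(6,10), hi=9 ⇒ [5,8,7,6,9,10,17,18,13,4,15]
17>10: swap(6,9), hi=8 ⇒ [5,8,7,6,9,10,4,18,13,17,15]
4<10: swap(5,6), lo=6 mid=7 ⇒ [5,8,7,6,9,4,10,18,13,17,15]
18>10: swap(7,8), hi=7 ⇒ [5,8,7,6,9,4,10,13,18,17,15]
13>10: swap(7,7), hi=6 ⇒ [5,8,7,6,9,4,10,13,18,17,15]
done. lo=6 hi=6; A=[5,8,7,6,9,4,10,13,18,17,15]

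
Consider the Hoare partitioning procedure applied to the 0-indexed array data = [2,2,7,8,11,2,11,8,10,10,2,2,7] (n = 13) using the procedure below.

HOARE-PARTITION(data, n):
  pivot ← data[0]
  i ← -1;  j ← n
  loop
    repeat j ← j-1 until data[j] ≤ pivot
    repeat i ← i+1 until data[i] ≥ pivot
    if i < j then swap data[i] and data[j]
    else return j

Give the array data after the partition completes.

[2,2,2,8,11,7,11,8,10,10,2,2,7]

pivot=2
j stops at 11 (2), i stops at 0 (2); swap ⇒ [2,2,7,8,11,2,11,8,10,10,2,2,7]
j stops at 10 (2), i stops at 1 (2); swap ⇒ [2,2,7,8,11,2,11,8,10,10,2,2,7]
j stops at 5 (2), i stops at 2 (7); swap ⇒ [2,2,2,8,11,7,11,8,10,10,2,2,7]
j stops at 2, i stops at 3; i≥j ⇒ return 2. data=[2,2,2,8,11,7,11,8,10,10,2,2,7]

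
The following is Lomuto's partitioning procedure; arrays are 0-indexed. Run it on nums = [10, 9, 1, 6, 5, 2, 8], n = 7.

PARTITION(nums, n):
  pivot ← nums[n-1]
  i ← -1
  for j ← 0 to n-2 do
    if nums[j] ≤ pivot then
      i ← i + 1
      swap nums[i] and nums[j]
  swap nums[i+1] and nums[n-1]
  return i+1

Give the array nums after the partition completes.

[1, 6, 5, 2, 8, 9, 10]

pivot=8, i=-1
j=0: 10>8, skip
j=1: 9>8, skip
j=2: 1≤8, i=0, swap(0,2) ⇒ [1, 9, 10, 6, 5, 2, 8]
j=3: 6≤8, i=1, swap(1,3) ⇒ [1, 6, 10, 9, 5, 2, 8]
j=4: 5≤8, i=2, swap(2,4) ⇒ [1, 6, 5, 9, 10, 2, 8]
j=5: 2≤8, i=3, swap(3,5) ⇒ [1, 6, 5, 2, 10, 9, 8]
swap(4,6) ⇒ [1, 6, 5, 2, 8, 9, 10]; return 4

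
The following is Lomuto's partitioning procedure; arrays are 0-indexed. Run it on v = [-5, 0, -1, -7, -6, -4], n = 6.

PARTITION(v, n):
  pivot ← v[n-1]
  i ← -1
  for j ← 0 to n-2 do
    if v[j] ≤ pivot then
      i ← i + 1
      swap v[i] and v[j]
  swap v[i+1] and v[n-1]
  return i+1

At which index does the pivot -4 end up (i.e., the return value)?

pivot = v[5] = -4; i = -1
j=0: v[0]=-5 ≤ -4 → i=0, swap v[0],v[0] (no change) → [-5, 0, -1, -7, -6, -4]
j=1: v[1]=0 > -4 → no swap
j=2: v[2]=-1 > -4 → no swap
j=3: v[3]=-7 ≤ -4 → i=1, swap v[1],v[3] → [-5, -7, -1, 0, -6, -4]
j=4: v[4]=-6 ≤ -4 → i=2, swap v[2],v[4] → [-5, -7, -6, 0, -1, -4]
final swap v[3],v[5] → [-5, -7, -6, -4, -1, 0]; return 3

3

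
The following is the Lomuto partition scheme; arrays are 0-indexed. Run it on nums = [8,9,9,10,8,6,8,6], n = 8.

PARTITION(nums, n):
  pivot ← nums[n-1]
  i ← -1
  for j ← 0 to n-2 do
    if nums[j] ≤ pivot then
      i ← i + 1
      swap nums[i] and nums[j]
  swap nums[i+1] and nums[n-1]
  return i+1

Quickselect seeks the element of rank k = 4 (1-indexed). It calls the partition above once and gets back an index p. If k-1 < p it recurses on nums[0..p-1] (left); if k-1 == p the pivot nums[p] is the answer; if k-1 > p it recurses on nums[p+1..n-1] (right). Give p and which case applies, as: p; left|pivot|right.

1; right

pivot=6, i=-1
j=0: 8>6, skip
j=1: 9>6, skip
j=2: 9>6, skip
j=3: 10>6, skip
j=4: 8>6, skip
j=5: 6≤6, i=0, swap(0,5) ⇒ [6,9,9,10,8,8,8,6]
j=6: 8>6, skip
swap(1,7) ⇒ [6,6,9,10,8,8,8,9]; return 1
p = 1; k-1 = 3 > 1 ⇒ right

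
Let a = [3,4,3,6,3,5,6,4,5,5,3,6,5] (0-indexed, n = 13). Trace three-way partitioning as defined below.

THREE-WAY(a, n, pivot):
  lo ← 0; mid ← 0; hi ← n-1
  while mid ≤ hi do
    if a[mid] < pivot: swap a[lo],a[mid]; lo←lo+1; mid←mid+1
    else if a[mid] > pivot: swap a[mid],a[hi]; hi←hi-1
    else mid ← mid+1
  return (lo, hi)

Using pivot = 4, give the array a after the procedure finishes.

[3,3,3,3,4,4,6,5,5,5,6,5,6]

pivot = 4; lo=0, mid=0, hi=12
a[mid]=3<4: swap a[0],a[0]; lo=1,mid=1 → [3,4,3,6,3,5,6,4,5,5,3,6,5]
a[mid]=4=4: mid=2
a[mid]=3<4: swap a[1],a[2]; lo=2,mid=3 → [3,3,4,6,3,5,6,4,5,5,3,6,5]
a[mid]=6>4: swap a[3],a[12]; hi=11 → [3,3,4,5,3,5,6,4,5,5,3,6,6]
a[mid]=5>4: swap a[3],a[11]; hi=10 → [3,3,4,6,3,5,6,4,5,5,3,5,6]
a[mid]=6>4: swap a[3],a[10]; hi=9 → [3,3,4,3,3,5,6,4,5,5,6,5,6]
a[mid]=3<4: swap a[2],a[3]; lo=3,mid=4 → [3,3,3,4,3,5,6,4,5,5,6,5,6]
a[mid]=3<4: swap a[3],a[4]; lo=4,mid=5 → [3,3,3,3,4,5,6,4,5,5,6,5,6]
a[mid]=5>4: swap a[5],a[9]; hi=8 → [3,3,3,3,4,5,6,4,5,5,6,5,6]
a[mid]=5>4: swap a[5],a[8]; hi=7 → [3,3,3,3,4,5,6,4,5,5,6,5,6]
a[mid]=5>4: swap a[5],a[7]; hi=6 → [3,3,3,3,4,4,6,5,5,5,6,5,6]
a[mid]=4=4: mid=6
a[mid]=6>4: swap a[6],a[6]; hi=5 → [3,3,3,3,4,4,6,5,5,5,6,5,6]
end: lo=4, hi=5; a = [3,3,3,3,4,4,6,5,5,5,6,5,6]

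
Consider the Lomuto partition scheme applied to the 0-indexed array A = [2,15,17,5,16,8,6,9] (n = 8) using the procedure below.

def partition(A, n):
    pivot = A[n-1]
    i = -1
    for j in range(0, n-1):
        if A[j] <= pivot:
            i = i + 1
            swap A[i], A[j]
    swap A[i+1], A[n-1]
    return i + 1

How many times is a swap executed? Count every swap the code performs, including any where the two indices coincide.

5

pivot=9, i=-1
j=0: 2≤9, i=0, swap(0,0) ⇒ [2,15,17,5,16,8,6,9]
j=1: 15>9, skip
j=2: 17>9, skip
j=3: 5≤9, i=1, swap(1,3) ⇒ [2,5,17,15,16,8,6,9]
j=4: 16>9, skip
j=5: 8≤9, i=2, swap(2,5) ⇒ [2,5,8,15,16,17,6,9]
j=6: 6≤9, i=3, swap(3,6) ⇒ [2,5,8,6,16,17,15,9]
swap(4,7) ⇒ [2,5,8,6,9,17,15,16]; return 4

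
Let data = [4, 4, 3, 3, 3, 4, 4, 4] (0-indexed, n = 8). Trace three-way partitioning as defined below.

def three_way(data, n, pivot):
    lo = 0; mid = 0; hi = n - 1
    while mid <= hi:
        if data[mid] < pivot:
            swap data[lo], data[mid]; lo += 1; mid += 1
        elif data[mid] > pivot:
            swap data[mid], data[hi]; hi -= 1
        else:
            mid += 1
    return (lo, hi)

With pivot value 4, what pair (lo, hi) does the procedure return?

(3, 7)

pivot = 4; lo=0, mid=0, hi=7
data[mid]=4=4: mid=1
data[mid]=4=4: mid=2
data[mid]=3<4: swap data[0],data[2]; lo=1,mid=3 → [3, 4, 4, 3, 3, 4, 4, 4]
data[mid]=3<4: swap data[1],data[3]; lo=2,mid=4 → [3, 3, 4, 4, 3, 4, 4, 4]
data[mid]=3<4: swap data[2],data[4]; lo=3,mid=5 → [3, 3, 3, 4, 4, 4, 4, 4]
data[mid]=4=4: mid=6
data[mid]=4=4: mid=7
data[mid]=4=4: mid=8
end: lo=3, hi=7; data = [3, 3, 3, 4, 4, 4, 4, 4]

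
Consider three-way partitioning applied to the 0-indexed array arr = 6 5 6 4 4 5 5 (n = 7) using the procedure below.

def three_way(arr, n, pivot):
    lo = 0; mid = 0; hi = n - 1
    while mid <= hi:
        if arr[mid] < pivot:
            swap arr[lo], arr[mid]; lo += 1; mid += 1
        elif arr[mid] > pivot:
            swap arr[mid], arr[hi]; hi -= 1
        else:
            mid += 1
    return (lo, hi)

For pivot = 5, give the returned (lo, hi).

pivot = 5; lo=0, mid=0, hi=6
arr[mid]=6>5: swap arr[0],arr[6]; hi=5 → 5 5 6 4 4 5 6
arr[mid]=5=5: mid=1
arr[mid]=5=5: mid=2
arr[mid]=6>5: swap arr[2],arr[5]; hi=4 → 5 5 5 4 4 6 6
arr[mid]=5=5: mid=3
arr[mid]=4<5: swap arr[0],arr[3]; lo=1,mid=4 → 4 5 5 5 4 6 6
arr[mid]=4<5: swap arr[1],arr[4]; lo=2,mid=5 → 4 4 5 5 5 6 6
end: lo=2, hi=4; arr = 4 4 5 5 5 6 6

(2, 4)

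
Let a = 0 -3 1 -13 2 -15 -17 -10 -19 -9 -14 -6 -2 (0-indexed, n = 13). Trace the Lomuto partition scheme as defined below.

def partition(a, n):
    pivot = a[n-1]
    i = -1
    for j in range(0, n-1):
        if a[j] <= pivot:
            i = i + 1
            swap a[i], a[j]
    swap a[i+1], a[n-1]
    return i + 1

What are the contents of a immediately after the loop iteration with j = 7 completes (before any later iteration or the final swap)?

-3 -13 -15 -17 -10 1 0 2 -19 -9 -14 -6 -2

pivot = a[12] = -2; i = -1
j=0: a[0]=0 > -2 → no swap
j=1: a[1]=-3 ≤ -2 → i=0, swap a[0],a[1] → -3 0 1 -13 2 -15 -17 -10 -19 -9 -14 -6 -2
j=2: a[2]=1 > -2 → no swap
j=3: a[3]=-13 ≤ -2 → i=1, swap a[1],a[3] → -3 -13 1 0 2 -15 -17 -10 -19 -9 -14 -6 -2
j=4: a[4]=2 > -2 → no swap
j=5: a[5]=-15 ≤ -2 → i=2, swap a[2],a[5] → -3 -13 -15 0 2 1 -17 -10 -19 -9 -14 -6 -2
j=6: a[6]=-17 ≤ -2 → i=3, swap a[3],a[6] → -3 -13 -15 -17 2 1 0 -10 -19 -9 -14 -6 -2
j=7: a[7]=-10 ≤ -2 → i=4, swap a[4],a[7] → -3 -13 -15 -17 -10 1 0 2 -19 -9 -14 -6 -2
(after j=7) a = -3 -13 -15 -17 -10 1 0 2 -19 -9 -14 -6 -2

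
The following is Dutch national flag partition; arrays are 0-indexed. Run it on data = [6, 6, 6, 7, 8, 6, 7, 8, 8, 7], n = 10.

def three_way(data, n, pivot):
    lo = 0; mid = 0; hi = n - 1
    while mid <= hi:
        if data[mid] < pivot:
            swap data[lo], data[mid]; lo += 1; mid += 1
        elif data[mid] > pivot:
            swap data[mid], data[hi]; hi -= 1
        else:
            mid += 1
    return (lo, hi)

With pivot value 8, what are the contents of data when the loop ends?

[6, 6, 6, 7, 6, 7, 7, 8, 8, 8]

lo=0 mid=0 hi=9
6<8: swap(0,0), lo=1 mid=1 ⇒ [6, 6, 6, 7, 8, 6, 7, 8, 8, 7]
6<8: swap(1,1), lo=2 mid=2 ⇒ [6, 6, 6, 7, 8, 6, 7, 8, 8, 7]
6<8: swap(2,2), lo=3 mid=3 ⇒ [6, 6, 6, 7, 8, 6, 7, 8, 8, 7]
7<8: swap(3,3), lo=4 mid=4 ⇒ [6, 6, 6, 7, 8, 6, 7, 8, 8, 7]
8=8: mid=5
6<8: swap(4,5), lo=5 mid=6 ⇒ [6, 6, 6, 7, 6, 8, 7, 8, 8, 7]
7<8: swap(5,6), lo=6 mid=7 ⇒ [6, 6, 6, 7, 6, 7, 8, 8, 8, 7]
8=8: mid=8
8=8: mid=9
7<8: swap(6,9), lo=7 mid=10 ⇒ [6, 6, 6, 7, 6, 7, 7, 8, 8, 8]
done. lo=7 hi=9; data=[6, 6, 6, 7, 6, 7, 7, 8, 8, 8]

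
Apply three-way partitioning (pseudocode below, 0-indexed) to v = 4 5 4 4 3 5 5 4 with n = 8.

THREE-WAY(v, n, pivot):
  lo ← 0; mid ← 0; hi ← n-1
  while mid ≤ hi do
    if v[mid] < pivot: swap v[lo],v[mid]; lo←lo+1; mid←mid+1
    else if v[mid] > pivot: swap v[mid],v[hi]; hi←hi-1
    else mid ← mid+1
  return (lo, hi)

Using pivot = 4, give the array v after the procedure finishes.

pivot = 4; lo=0, mid=0, hi=7
v[mid]=4=4: mid=1
v[mid]=5>4: swap v[1],v[7]; hi=6 → 4 4 4 4 3 5 5 5
v[mid]=4=4: mid=2
v[mid]=4=4: mid=3
v[mid]=4=4: mid=4
v[mid]=3<4: swap v[0],v[4]; lo=1,mid=5 → 3 4 4 4 4 5 5 5
v[mid]=5>4: swap v[5],v[6]; hi=5 → 3 4 4 4 4 5 5 5
v[mid]=5>4: swap v[5],v[5]; hi=4 → 3 4 4 4 4 5 5 5
end: lo=1, hi=4; v = 3 4 4 4 4 5 5 5

3 4 4 4 4 5 5 5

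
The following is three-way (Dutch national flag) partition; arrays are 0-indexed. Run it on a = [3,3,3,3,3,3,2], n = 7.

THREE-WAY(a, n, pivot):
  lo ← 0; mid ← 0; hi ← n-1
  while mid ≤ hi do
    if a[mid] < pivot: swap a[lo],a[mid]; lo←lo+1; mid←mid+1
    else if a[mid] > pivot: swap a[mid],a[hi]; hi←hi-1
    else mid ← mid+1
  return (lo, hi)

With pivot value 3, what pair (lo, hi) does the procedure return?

(1, 6)

lo=0 mid=0 hi=6
3=3: mid=1
3=3: mid=2
3=3: mid=3
3=3: mid=4
3=3: mid=5
3=3: mid=6
2<3: swap(0,6), lo=1 mid=7 ⇒ [2,3,3,3,3,3,3]
done. lo=1 hi=6; a=[2,3,3,3,3,3,3]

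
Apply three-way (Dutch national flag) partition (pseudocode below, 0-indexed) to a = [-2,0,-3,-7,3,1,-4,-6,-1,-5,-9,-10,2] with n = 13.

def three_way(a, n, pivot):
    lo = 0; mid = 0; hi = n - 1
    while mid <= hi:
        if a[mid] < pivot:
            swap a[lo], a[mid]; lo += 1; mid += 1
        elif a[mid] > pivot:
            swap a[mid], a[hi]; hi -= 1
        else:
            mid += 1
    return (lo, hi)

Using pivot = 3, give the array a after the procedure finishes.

[-2,0,-3,-7,1,-4,-6,-1,-5,-9,-10,2,3]

pivot = 3; lo=0, mid=0, hi=12
a[mid]=-2<3: swap a[0],a[0]; lo=1,mid=1 → [-2,0,-3,-7,3,1,-4,-6,-1,-5,-9,-10,2]
a[mid]=0<3: swap a[1],a[1]; lo=2,mid=2 → [-2,0,-3,-7,3,1,-4,-6,-1,-5,-9,-10,2]
a[mid]=-3<3: swap a[2],a[2]; lo=3,mid=3 → [-2,0,-3,-7,3,1,-4,-6,-1,-5,-9,-10,2]
a[mid]=-7<3: swap a[3],a[3]; lo=4,mid=4 → [-2,0,-3,-7,3,1,-4,-6,-1,-5,-9,-10,2]
a[mid]=3=3: mid=5
a[mid]=1<3: swap a[4],a[5]; lo=5,mid=6 → [-2,0,-3,-7,1,3,-4,-6,-1,-5,-9,-10,2]
a[mid]=-4<3: swap a[5],a[6]; lo=6,mid=7 → [-2,0,-3,-7,1,-4,3,-6,-1,-5,-9,-10,2]
a[mid]=-6<3: swap a[6],a[7]; lo=7,mid=8 → [-2,0,-3,-7,1,-4,-6,3,-1,-5,-9,-10,2]
a[mid]=-1<3: swap a[7],a[8]; lo=8,mid=9 → [-2,0,-3,-7,1,-4,-6,-1,3,-5,-9,-10,2]
a[mid]=-5<3: swap a[8],a[9]; lo=9,mid=10 → [-2,0,-3,-7,1,-4,-6,-1,-5,3,-9,-10,2]
a[mid]=-9<3: swap a[9],a[10]; lo=10,mid=11 → [-2,0,-3,-7,1,-4,-6,-1,-5,-9,3,-10,2]
a[mid]=-10<3: swap a[10],a[11]; lo=11,mid=12 → [-2,0,-3,-7,1,-4,-6,-1,-5,-9,-10,3,2]
a[mid]=2<3: swap a[11],a[12]; lo=12,mid=13 → [-2,0,-3,-7,1,-4,-6,-1,-5,-9,-10,2,3]
end: lo=12, hi=12; a = [-2,0,-3,-7,1,-4,-6,-1,-5,-9,-10,2,3]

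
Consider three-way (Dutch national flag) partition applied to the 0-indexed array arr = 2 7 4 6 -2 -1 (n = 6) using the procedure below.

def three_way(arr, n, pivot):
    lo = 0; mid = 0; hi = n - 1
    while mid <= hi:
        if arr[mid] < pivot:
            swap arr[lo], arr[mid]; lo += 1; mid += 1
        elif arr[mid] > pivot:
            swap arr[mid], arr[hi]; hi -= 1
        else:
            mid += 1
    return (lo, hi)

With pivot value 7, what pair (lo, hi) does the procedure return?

pivot = 7; lo=0, mid=0, hi=5
arr[mid]=2<7: swap arr[0],arr[0]; lo=1,mid=1 → 2 7 4 6 -2 -1
arr[mid]=7=7: mid=2
arr[mid]=4<7: swap arr[1],arr[2]; lo=2,mid=3 → 2 4 7 6 -2 -1
arr[mid]=6<7: swap arr[2],arr[3]; lo=3,mid=4 → 2 4 6 7 -2 -1
arr[mid]=-2<7: swap arr[3],arr[4]; lo=4,mid=5 → 2 4 6 -2 7 -1
arr[mid]=-1<7: swap arr[4],arr[5]; lo=5,mid=6 → 2 4 6 -2 -1 7
end: lo=5, hi=5; arr = 2 4 6 -2 -1 7

(5, 5)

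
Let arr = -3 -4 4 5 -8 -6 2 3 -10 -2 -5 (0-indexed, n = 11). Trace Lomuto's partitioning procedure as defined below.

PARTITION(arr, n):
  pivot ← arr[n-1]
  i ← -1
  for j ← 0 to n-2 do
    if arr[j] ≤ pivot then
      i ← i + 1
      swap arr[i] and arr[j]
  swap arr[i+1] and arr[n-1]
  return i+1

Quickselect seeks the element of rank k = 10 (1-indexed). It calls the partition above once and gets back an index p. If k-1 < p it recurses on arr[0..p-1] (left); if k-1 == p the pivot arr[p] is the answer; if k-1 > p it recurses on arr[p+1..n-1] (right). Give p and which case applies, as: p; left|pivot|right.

pivot = arr[10] = -5; i = -1
j=0: arr[0]=-3 > -5 → no swap
j=1: arr[1]=-4 > -5 → no swap
j=2: arr[2]=4 > -5 → no swap
j=3: arr[3]=5 > -5 → no swap
j=4: arr[4]=-8 ≤ -5 → i=0, swap arr[0],arr[4] → -8 -4 4 5 -3 -6 2 3 -10 -2 -5
j=5: arr[5]=-6 ≤ -5 → i=1, swap arr[1],arr[5] → -8 -6 4 5 -3 -4 2 3 -10 -2 -5
j=6: arr[6]=2 > -5 → no swap
j=7: arr[7]=3 > -5 → no swap
j=8: arr[8]=-10 ≤ -5 → i=2, swap arr[2],arr[8] → -8 -6 -10 5 -3 -4 2 3 4 -2 -5
j=9: arr[9]=-2 > -5 → no swap
final swap arr[3],arr[10] → -8 -6 -10 -5 -3 -4 2 3 4 -2 5; return 3
p = 3; k-1 = 9 > 3 ⇒ right

3; right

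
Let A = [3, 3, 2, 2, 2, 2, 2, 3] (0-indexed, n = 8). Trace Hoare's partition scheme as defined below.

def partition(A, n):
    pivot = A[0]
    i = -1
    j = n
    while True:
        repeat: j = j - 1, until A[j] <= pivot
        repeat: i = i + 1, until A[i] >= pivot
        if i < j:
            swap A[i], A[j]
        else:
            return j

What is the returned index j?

5

pivot=3
j stops at 7 (3), i stops at 0 (3); swap ⇒ [3, 3, 2, 2, 2, 2, 2, 3]
j stops at 6 (2), i stops at 1 (3); swap ⇒ [3, 2, 2, 2, 2, 2, 3, 3]
j stops at 5, i stops at 6; i≥j ⇒ return 5. A=[3, 2, 2, 2, 2, 2, 3, 3]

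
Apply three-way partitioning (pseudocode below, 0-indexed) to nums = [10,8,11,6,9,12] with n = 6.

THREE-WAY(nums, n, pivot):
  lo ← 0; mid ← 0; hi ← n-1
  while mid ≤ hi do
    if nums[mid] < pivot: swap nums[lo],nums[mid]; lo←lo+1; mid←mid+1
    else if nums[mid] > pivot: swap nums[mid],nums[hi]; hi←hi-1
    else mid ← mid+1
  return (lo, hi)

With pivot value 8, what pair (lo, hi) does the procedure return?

(1, 1)

lo=0 mid=0 hi=5
10>8: swap(0,5), hi=4 ⇒ [12,8,11,6,9,10]
12>8: swap(0,4), hi=3 ⇒ [9,8,11,6,12,10]
9>8: swap(0,3), hi=2 ⇒ [6,8,11,9,12,10]
6<8: swap(0,0), lo=1 mid=1 ⇒ [6,8,11,9,12,10]
8=8: mid=2
11>8: swap(2,2), hi=1 ⇒ [6,8,11,9,12,10]
done. lo=1 hi=1; nums=[6,8,11,9,12,10]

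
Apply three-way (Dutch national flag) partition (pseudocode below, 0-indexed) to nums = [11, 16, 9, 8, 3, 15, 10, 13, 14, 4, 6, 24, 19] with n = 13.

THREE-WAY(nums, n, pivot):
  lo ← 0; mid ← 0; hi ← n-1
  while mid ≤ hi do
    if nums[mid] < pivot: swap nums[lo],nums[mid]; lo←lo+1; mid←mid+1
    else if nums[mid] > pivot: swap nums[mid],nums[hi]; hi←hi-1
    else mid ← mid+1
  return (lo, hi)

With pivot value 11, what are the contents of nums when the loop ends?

[6, 9, 8, 3, 4, 10, 11, 14, 13, 15, 24, 19, 16]

pivot = 11; lo=0, mid=0, hi=12
nums[mid]=11=11: mid=1
nums[mid]=16>11: swap nums[1],nums[12]; hi=11 → [11, 19, 9, 8, 3, 15, 10, 13, 14, 4, 6, 24, 16]
nums[mid]=19>11: swap nums[1],nums[11]; hi=10 → [11, 24, 9, 8, 3, 15, 10, 13, 14, 4, 6, 19, 16]
nums[mid]=24>11: swap nums[1],nums[10]; hi=9 → [11, 6, 9, 8, 3, 15, 10, 13, 14, 4, 24, 19, 16]
nums[mid]=6<11: swap nums[0],nums[1]; lo=1,mid=2 → [6, 11, 9, 8, 3, 15, 10, 13, 14, 4, 24, 19, 16]
nums[mid]=9<11: swap nums[1],nums[2]; lo=2,mid=3 → [6, 9, 11, 8, 3, 15, 10, 13, 14, 4, 24, 19, 16]
nums[mid]=8<11: swap nums[2],nums[3]; lo=3,mid=4 → [6, 9, 8, 11, 3, 15, 10, 13, 14, 4, 24, 19, 16]
nums[mid]=3<11: swap nums[3],nums[4]; lo=4,mid=5 → [6, 9, 8, 3, 11, 15, 10, 13, 14, 4, 24, 19, 16]
nums[mid]=15>11: swap nums[5],nums[9]; hi=8 → [6, 9, 8, 3, 11, 4, 10, 13, 14, 15, 24, 19, 16]
nums[mid]=4<11: swap nums[4],nums[5]; lo=5,mid=6 → [6, 9, 8, 3, 4, 11, 10, 13, 14, 15, 24, 19, 16]
nums[mid]=10<11: swap nums[5],nums[6]; lo=6,mid=7 → [6, 9, 8, 3, 4, 10, 11, 13, 14, 15, 24, 19, 16]
nums[mid]=13>11: swap nums[7],nums[8]; hi=7 → [6, 9, 8, 3, 4, 10, 11, 14, 13, 15, 24, 19, 16]
nums[mid]=14>11: swap nums[7],nums[7]; hi=6 → [6, 9, 8, 3, 4, 10, 11, 14, 13, 15, 24, 19, 16]
end: lo=6, hi=6; nums = [6, 9, 8, 3, 4, 10, 11, 14, 13, 15, 24, 19, 16]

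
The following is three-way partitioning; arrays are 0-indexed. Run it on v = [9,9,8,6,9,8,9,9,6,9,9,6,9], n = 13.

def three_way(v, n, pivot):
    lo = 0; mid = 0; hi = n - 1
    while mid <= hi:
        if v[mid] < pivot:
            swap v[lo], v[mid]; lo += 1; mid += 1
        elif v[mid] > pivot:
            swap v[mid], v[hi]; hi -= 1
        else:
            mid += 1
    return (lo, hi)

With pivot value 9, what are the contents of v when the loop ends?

lo=0 mid=0 hi=12
9=9: mid=1
9=9: mid=2
8<9: swap(0,2), lo=1 mid=3 ⇒ [8,9,9,6,9,8,9,9,6,9,9,6,9]
6<9: swap(1,3), lo=2 mid=4 ⇒ [8,6,9,9,9,8,9,9,6,9,9,6,9]
9=9: mid=5
8<9: swap(2,5), lo=3 mid=6 ⇒ [8,6,8,9,9,9,9,9,6,9,9,6,9]
9=9: mid=7
9=9: mid=8
6<9: swap(3,8), lo=4 mid=9 ⇒ [8,6,8,6,9,9,9,9,9,9,9,6,9]
9=9: mid=10
9=9: mid=11
6<9: swap(4,11), lo=5 mid=12 ⇒ [8,6,8,6,6,9,9,9,9,9,9,9,9]
9=9: mid=13
done. lo=5 hi=12; v=[8,6,8,6,6,9,9,9,9,9,9,9,9]

[8,6,8,6,6,9,9,9,9,9,9,9,9]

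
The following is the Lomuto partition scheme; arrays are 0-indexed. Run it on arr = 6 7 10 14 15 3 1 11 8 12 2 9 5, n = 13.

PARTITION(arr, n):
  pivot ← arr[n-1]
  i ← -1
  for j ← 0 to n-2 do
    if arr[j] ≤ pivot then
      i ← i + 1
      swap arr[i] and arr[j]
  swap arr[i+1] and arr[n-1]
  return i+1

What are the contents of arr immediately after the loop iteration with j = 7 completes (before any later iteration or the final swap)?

3 1 10 14 15 6 7 11 8 12 2 9 5

pivot = arr[12] = 5; i = -1
j=0: arr[0]=6 > 5 → no swap
j=1: arr[1]=7 > 5 → no swap
j=2: arr[2]=10 > 5 → no swap
j=3: arr[3]=14 > 5 → no swap
j=4: arr[4]=15 > 5 → no swap
j=5: arr[5]=3 ≤ 5 → i=0, swap arr[0],arr[5] → 3 7 10 14 15 6 1 11 8 12 2 9 5
j=6: arr[6]=1 ≤ 5 → i=1, swap arr[1],arr[6] → 3 1 10 14 15 6 7 11 8 12 2 9 5
j=7: arr[7]=11 > 5 → no swap
(after j=7) arr = 3 1 10 14 15 6 7 11 8 12 2 9 5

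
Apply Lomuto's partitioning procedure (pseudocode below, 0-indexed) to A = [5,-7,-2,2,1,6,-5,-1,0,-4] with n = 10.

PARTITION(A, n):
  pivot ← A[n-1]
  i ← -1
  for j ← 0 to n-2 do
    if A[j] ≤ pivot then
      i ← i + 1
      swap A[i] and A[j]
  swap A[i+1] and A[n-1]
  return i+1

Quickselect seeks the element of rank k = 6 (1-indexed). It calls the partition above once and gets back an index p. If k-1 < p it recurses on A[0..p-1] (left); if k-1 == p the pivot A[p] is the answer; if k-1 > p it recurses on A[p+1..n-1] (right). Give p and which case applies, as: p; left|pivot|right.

2; right

pivot = A[9] = -4; i = -1
j=0: A[0]=5 > -4 → no swap
j=1: A[1]=-7 ≤ -4 → i=0, swap A[0],A[1] → [-7,5,-2,2,1,6,-5,-1,0,-4]
j=2: A[2]=-2 > -4 → no swap
j=3: A[3]=2 > -4 → no swap
j=4: A[4]=1 > -4 → no swap
j=5: A[5]=6 > -4 → no swap
j=6: A[6]=-5 ≤ -4 → i=1, swap A[1],A[6] → [-7,-5,-2,2,1,6,5,-1,0,-4]
j=7: A[7]=-1 > -4 → no swap
j=8: A[8]=0 > -4 → no swap
final swap A[2],A[9] → [-7,-5,-4,2,1,6,5,-1,0,-2]; return 2
p = 2; k-1 = 5 > 2 ⇒ right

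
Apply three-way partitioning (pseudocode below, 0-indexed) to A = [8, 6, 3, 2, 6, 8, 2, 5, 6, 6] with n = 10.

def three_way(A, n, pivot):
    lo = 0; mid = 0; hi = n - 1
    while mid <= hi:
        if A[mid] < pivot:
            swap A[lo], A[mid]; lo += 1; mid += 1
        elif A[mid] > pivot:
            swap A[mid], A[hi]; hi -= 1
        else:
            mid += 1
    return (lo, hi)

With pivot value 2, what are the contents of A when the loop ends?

[2, 2, 3, 6, 8, 6, 5, 6, 6, 8]

lo=0 mid=0 hi=9
8>2: swap(0,9), hi=8 ⇒ [6, 6, 3, 2, 6, 8, 2, 5, 6, 8]
6>2: swap(0,8), hi=7 ⇒ [6, 6, 3, 2, 6, 8, 2, 5, 6, 8]
6>2: swap(0,7), hi=6 ⇒ [5, 6, 3, 2, 6, 8, 2, 6, 6, 8]
5>2: swap(0,6), hi=5 ⇒ [2, 6, 3, 2, 6, 8, 5, 6, 6, 8]
2=2: mid=1
6>2: swap(1,5), hi=4 ⇒ [2, 8, 3, 2, 6, 6, 5, 6, 6, 8]
8>2: swap(1,4), hi=3 ⇒ [2, 6, 3, 2, 8, 6, 5, 6, 6, 8]
6>2: swap(1,3), hi=2 ⇒ [2, 2, 3, 6, 8, 6, 5, 6, 6, 8]
2=2: mid=2
3>2: swap(2,2), hi=1 ⇒ [2, 2, 3, 6, 8, 6, 5, 6, 6, 8]
done. lo=0 hi=1; A=[2, 2, 3, 6, 8, 6, 5, 6, 6, 8]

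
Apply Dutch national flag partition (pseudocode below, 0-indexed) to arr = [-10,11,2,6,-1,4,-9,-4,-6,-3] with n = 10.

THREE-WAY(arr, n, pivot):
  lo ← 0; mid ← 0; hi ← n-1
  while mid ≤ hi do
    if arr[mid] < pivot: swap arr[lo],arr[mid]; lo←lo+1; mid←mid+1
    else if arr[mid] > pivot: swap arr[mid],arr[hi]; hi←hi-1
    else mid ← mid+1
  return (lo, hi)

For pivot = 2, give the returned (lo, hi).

lo=0 mid=0 hi=9
-10<2: swap(0,0), lo=1 mid=1 ⇒ [-10,11,2,6,-1,4,-9,-4,-6,-3]
11>2: swap(1,9), hi=8 ⇒ [-10,-3,2,6,-1,4,-9,-4,-6,11]
-3<2: swap(1,1), lo=2 mid=2 ⇒ [-10,-3,2,6,-1,4,-9,-4,-6,11]
2=2: mid=3
6>2: swap(3,8), hi=7 ⇒ [-10,-3,2,-6,-1,4,-9,-4,6,11]
-6<2: swap(2,3), lo=3 mid=4 ⇒ [-10,-3,-6,2,-1,4,-9,-4,6,11]
-1<2: swap(3,4), lo=4 mid=5 ⇒ [-10,-3,-6,-1,2,4,-9,-4,6,11]
4>2: swap(5,7), hi=6 ⇒ [-10,-3,-6,-1,2,-4,-9,4,6,11]
-4<2: swap(4,5), lo=5 mid=6 ⇒ [-10,-3,-6,-1,-4,2,-9,4,6,11]
-9<2: swap(5,6), lo=6 mid=7 ⇒ [-10,-3,-6,-1,-4,-9,2,4,6,11]
done. lo=6 hi=6; arr=[-10,-3,-6,-1,-4,-9,2,4,6,11]

(6, 6)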